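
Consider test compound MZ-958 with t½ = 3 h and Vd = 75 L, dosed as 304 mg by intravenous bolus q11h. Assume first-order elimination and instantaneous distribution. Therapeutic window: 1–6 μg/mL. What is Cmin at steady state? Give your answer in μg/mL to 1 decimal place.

0.3 μg/mL

τ/t½ = 11/3 ≈ 3.6667, so fraction remaining f = (1/2)^(11/3) ≈ 0.0787.
Single-dose peak C₀ = D/Vd = 304/75 ≈ 4.053 μg/mL.
Steady-state trough Cmin,ss = C₀·f/(1−f) ≈ 4.053 × 0.0787/0.9213 ≈ 0.346 μg/mL.
Trough 0.3 μg/mL vs MEC 1 μg/mL: subtherapeutic.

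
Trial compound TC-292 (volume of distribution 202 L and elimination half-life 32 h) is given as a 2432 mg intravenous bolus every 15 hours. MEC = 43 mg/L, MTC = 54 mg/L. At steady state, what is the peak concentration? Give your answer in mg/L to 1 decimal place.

43.4 mg/L

Over one 15-h interval, 15/32 ≈ 0.46875 half-lives elapse, leaving f ≈ 0.7226 of each dose.
At steady state, accumulation factor R = 1/(1 − e^(−kτ)) ≈ 3.6049.
Single-dose peak C₀ = D/Vd = 2432/202 ≈ 12.040 mg/L.
Steady-state peak Cmax,ss = C₀·R ≈ 12.040 × 3.6049 ≈ 43.403 mg/L.
Peak 43.4 mg/L vs MTC 54 mg/L: below toxic threshold.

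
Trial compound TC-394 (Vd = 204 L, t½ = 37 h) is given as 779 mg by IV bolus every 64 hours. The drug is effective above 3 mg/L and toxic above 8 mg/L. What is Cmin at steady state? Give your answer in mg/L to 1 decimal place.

1.6 mg/L

τ/t½ = 64/37 ≈ 1.7297, so fraction remaining f = (1/2)^(64/37) ≈ 0.3015.
Single-dose peak C₀ = D/Vd = 779/204 ≈ 3.819 mg/L.
Steady-state trough Cmin,ss = C₀·f/(1−f) ≈ 3.819 × 0.3015/0.6985 ≈ 1.648 mg/L.
Trough 1.6 mg/L vs MEC 3 mg/L: subtherapeutic.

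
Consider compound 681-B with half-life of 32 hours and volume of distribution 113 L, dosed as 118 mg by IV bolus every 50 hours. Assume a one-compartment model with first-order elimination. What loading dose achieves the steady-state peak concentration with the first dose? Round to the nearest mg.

178 mg

f = (1/2)^(50/32) ≈ 0.338564; accumulation ratio R = 1/(1−f) ≈ 1.51186.
Loading dose to hit Cmax,ss on first dose: D_load = D_maint·R ≈ 118 × 1.51186 ≈ 178.40 mg.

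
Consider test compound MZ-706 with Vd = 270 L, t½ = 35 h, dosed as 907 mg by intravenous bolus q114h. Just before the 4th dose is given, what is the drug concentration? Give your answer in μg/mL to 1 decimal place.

f = (1/2)^(τ/t½) = (1/2)^(114/35) ≈ 0.1046.
C₀ = D/Vd = 907/270 ≈ 3.359 μg/mL.
Before the 4th dose, 3 doses have been given. Superposition: Cmin = C₀·(f + f² + … + f^3).
≈ 3.359 × (0.1046 + 0.0109 + 0.0011) ≈ 3.359 × 0.1166 ≈ 0.392 μg/mL.

0.4 μg/mL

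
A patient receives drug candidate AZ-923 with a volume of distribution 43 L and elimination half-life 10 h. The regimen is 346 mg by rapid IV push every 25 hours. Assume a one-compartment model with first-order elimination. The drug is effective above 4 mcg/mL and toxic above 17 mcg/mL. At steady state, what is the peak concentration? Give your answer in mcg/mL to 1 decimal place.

9.8 mcg/mL

Over one 25-h interval, 25/10 ≈ 2.5 half-lives elapse, leaving f ≈ 0.1768 of each dose.
At steady state, accumulation factor R = 1/(1 − e^(−kτ)) ≈ 1.2148.
Each bolus raises the concentration by D/Vd = 346/43 ≈ 8.047 mcg/mL.
Steady-state peak Cmax,ss = C₀·R ≈ 8.047 × 1.2148 ≈ 9.775 mcg/mL.
Peak 9.8 mcg/mL vs MTC 17 mcg/mL: below toxic threshold.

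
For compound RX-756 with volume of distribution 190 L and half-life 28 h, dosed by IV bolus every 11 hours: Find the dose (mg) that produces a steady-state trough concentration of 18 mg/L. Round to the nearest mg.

1070 mg

τ/t½ = 11/28 ≈ 0.39286, so f = (1/2)^(11/28) ≈ 0.761620.
Cmin,ss = (D/Vd)·f/(1−f), so D = Cmin,ss·Vd·(1−f)/f.
D = 18 × 190 × (1−f)/f ≈ 18 × 190 × 0.31299 ≈ 1070.43 mg.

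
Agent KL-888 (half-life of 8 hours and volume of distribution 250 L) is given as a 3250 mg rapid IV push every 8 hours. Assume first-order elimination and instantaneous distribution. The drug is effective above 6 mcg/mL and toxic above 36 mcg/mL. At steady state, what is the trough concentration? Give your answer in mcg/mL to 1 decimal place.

13.0 mcg/mL

τ = 8 h = 1 half-life, so f = (1/2)^1 = 0.5.
Accumulation ratio R = 1/(1 − f) = 1/0.5 = 2/1.
Single-dose peak C₀ = D/Vd = 3250/250 = 13 mcg/mL.
Steady-state peak Cmax,ss = C₀·R = 13 × 2/1 ≈ 26.000 mcg/mL.
Steady-state trough Cmin,ss = Cmax,ss·f ≈ 26.000 × 0.5 ≈ 13.000 mcg/mL.
Trough 13.0 mcg/mL vs MEC 6 mcg/mL: adequate.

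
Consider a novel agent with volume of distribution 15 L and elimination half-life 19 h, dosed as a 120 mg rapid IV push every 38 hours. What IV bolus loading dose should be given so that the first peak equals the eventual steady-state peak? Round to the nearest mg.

160 mg

f = (1/2)^(38/19) ≈ 0.250000; accumulation ratio R = 1/(1−f) ≈ 1.33333.
Loading dose to hit Cmax,ss on first dose: D_load = D_maint·R ≈ 120 × 1.33333 ≈ 160.00 mg.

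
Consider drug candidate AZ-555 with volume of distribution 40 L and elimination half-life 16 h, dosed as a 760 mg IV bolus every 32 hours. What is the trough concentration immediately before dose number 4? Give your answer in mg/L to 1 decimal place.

f = (1/2)^(τ/t½) = (1/2)^(32/16) ≈ 0.2500.
C₀ = D/Vd = 760/40 ≈ 19.000 mg/L.
Before the 4th dose, 3 doses have been given. Superposition: Cmin = C₀·(f + f² + … + f^3).
≈ 19.000 × (0.2500 + 0.0625 + 0.0156) ≈ 19.000 × 0.3281 ≈ 6.234 mg/L.

6.2 mg/L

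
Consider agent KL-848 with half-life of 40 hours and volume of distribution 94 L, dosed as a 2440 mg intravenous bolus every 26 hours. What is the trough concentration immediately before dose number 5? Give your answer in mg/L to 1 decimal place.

f = (1/2)^(τ/t½) = (1/2)^(26/40) ≈ 0.6373.
C₀ = D/Vd = 2440/94 ≈ 25.957 mg/L.
Before the 5th dose, 4 doses have been given. Superposition: Cmin = C₀·(f + f² + … + f^4).
≈ 25.957 × (0.6373 + 0.4062 + 0.2588 + 0.1650) ≈ 25.957 × 1.4673 ≈ 38.087 mg/L.

38.1 mg/L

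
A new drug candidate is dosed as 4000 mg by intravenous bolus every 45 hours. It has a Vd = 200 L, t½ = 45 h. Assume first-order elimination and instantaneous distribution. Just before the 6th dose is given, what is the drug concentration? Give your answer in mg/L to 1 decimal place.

19.4 mg/L

f = (1/2)^(τ/t½) = (1/2)^(45/45) ≈ 0.5000.
C₀ = D/Vd = 4000/200 ≈ 20.000 mg/L.
Before the 6th dose, 5 doses have been given. Superposition: Cmin = C₀·(f + f² + … + f^5).
≈ 20.000 × (0.5000 + 0.2500 + 0.1250 + 0.0625 + 0.0313) ≈ 20.000 × 0.9688 ≈ 19.376 mg/L.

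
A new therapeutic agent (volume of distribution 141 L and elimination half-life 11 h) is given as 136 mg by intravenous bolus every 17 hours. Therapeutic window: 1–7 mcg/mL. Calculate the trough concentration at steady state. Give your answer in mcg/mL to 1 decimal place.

0.5 mcg/mL

Over one 17-h interval, 17/11 ≈ 1.5455 half-lives elapse, leaving f ≈ 0.3426 of each dose.
Each bolus raises the concentration by D/Vd = 136/141 ≈ 0.965 mcg/mL.
Steady-state trough Cmin,ss = C₀·f/(1−f) ≈ 0.965 × 0.3426/0.6574 ≈ 0.503 mcg/mL.
Trough 0.5 mcg/mL vs MEC 1 mcg/mL: subtherapeutic.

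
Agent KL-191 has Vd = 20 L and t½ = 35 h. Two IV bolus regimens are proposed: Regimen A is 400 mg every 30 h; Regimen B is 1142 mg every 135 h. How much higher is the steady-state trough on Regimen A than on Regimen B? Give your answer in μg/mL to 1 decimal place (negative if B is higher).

20.4 μg/mL

Regimen A: f = (1/2)^(30/35) ≈ 0.5520; Cmin,ss = (400/20)·f/(1−f) ≈ 24.643 μg/mL.
Regimen B: f = (1/2)^(135/35) ≈ 0.0690; Cmin,ss = (1142/20)·f/(1−f) ≈ 4.232 μg/mL.
Difference ≈ 24.643 − 4.232 ≈ 20.411 μg/mL.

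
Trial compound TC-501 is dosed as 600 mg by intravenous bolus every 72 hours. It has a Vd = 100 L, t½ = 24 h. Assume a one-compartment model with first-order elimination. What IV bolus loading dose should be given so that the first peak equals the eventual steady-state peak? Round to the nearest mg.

f = (1/2)^(72/24) ≈ 0.125000; accumulation ratio R = 1/(1−f) ≈ 1.14286.
Loading dose to hit Cmax,ss on first dose: D_load = D_maint·R ≈ 600 × 1.14286 ≈ 685.72 mg.

686 mg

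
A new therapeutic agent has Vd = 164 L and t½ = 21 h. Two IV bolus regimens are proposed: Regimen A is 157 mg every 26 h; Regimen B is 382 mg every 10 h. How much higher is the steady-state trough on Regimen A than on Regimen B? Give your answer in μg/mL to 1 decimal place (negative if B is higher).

-5.3 μg/mL

Regimen A: f = (1/2)^(26/21) ≈ 0.4239; Cmin,ss = (157/164)·f/(1−f) ≈ 0.704 μg/mL.
Regimen B: f = (1/2)^(10/21) ≈ 0.7189; Cmin,ss = (382/164)·f/(1−f) ≈ 5.957 μg/mL.
Difference ≈ 0.704 − 5.957 ≈ -5.253 μg/mL.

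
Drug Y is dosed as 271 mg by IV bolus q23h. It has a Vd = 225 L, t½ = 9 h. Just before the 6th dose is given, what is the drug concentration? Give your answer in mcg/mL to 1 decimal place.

f = (1/2)^(τ/t½) = (1/2)^(23/9) ≈ 0.1701.
C₀ = D/Vd = 271/225 ≈ 1.204 mcg/mL.
Before the 6th dose, 5 doses have been given. Superposition: Cmin = C₀·(f + f² + … + f^5).
≈ 1.204 × (0.1701 + 0.0289 + 0.0049 + 0.0008 + 0.0001) ≈ 1.204 × 0.2048 ≈ 0.247 mcg/mL.

0.2 mcg/mL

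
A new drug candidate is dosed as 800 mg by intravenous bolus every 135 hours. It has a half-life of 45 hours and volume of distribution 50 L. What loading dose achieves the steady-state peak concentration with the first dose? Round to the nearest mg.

f = (1/2)^(135/45) ≈ 0.125000; accumulation ratio R = 1/(1−f) ≈ 1.14286.
Loading dose to hit Cmax,ss on first dose: D_load = D_maint·R ≈ 800 × 1.14286 ≈ 914.29 mg.

914 mg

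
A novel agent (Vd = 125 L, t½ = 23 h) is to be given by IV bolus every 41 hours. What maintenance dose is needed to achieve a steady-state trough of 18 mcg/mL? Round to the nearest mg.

5491 mg

τ/t½ = 41/23 ≈ 1.7826, so f = (1/2)^(41/23) ≈ 0.290657.
Cmin,ss = (D/Vd)·f/(1−f), so D = Cmin,ss·Vd·(1−f)/f.
D = 18 × 125 × (1−f)/f ≈ 18 × 125 × 2.44048 ≈ 5491.08 mg.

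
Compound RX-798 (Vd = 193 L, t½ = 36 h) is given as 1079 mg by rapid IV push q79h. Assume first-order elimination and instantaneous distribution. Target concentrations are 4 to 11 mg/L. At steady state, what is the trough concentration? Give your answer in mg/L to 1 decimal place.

1.6 mg/L

τ/t½ = 79/36 ≈ 2.1944, so fraction remaining f = (1/2)^(79/36) ≈ 0.2185.
Accumulation ratio R = 1/(1 − f) ≈ 1/0.7815 ≈ 1.2796.
Single-dose peak C₀ = D/Vd = 1079/193 ≈ 5.591 mg/L.
Cmax,ss = C₀/(1 − f) ≈ 5.591/0.7815 ≈ 7.154 mg/L.
One interval later, Cmin,ss = Cmax,ss·e^(−kτ) ≈ 7.154 × 0.2185 ≈ 1.563 mg/L.
Trough 1.6 mg/L vs MEC 4 mg/L: subtherapeutic.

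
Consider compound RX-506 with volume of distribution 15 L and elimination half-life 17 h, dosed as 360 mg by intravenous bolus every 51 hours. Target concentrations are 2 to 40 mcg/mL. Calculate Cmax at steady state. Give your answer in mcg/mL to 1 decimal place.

27.4 mcg/mL

The dosing interval is 3 half-lives, so f = 2^(−3) = 0.125.
Accumulation ratio R = 1/(1 − f) = 1/0.875 = 8/7.
Single-dose peak C₀ = D/Vd = 360/15 = 24 mcg/mL.
Steady-state peak Cmax,ss = C₀·R = 24 × 8/7 ≈ 27.429 mcg/mL.
Peak 27.4 mcg/mL vs MTC 40 mcg/mL: below toxic threshold.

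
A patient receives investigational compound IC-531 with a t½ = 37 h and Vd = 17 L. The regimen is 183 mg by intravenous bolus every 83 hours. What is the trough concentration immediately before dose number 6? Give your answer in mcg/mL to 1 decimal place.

f = (1/2)^(τ/t½) = (1/2)^(83/37) ≈ 0.2112.
C₀ = D/Vd = 183/17 ≈ 10.765 mcg/mL.
Before the 6th dose, 5 doses have been given. Superposition: Cmin = C₀·(f + f² + … + f^5).
≈ 10.765 × (0.2112 + 0.0446 + 0.0094 + 0.0020 + 0.0004) ≈ 10.765 × 0.2676 ≈ 2.881 mcg/mL.

2.9 mcg/mL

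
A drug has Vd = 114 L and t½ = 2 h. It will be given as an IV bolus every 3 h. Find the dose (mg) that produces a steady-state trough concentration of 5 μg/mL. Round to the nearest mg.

1042 mg

τ/t½ = 3/2 ≈ 1.5, so f = (1/2)^(3/2) ≈ 0.353553.
Cmin,ss = (D/Vd)·f/(1−f), so D = Cmin,ss·Vd·(1−f)/f.
D = 5 × 114 × (1−f)/f ≈ 5 × 114 × 1.82843 ≈ 1042.21 mg.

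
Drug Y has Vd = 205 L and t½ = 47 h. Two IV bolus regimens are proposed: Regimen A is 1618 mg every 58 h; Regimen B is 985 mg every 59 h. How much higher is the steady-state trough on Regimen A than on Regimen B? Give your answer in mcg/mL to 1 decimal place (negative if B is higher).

Regimen A: f = (1/2)^(58/47) ≈ 0.4251; Cmin,ss = (1618/205)·f/(1−f) ≈ 5.836 mcg/mL.
Regimen B: f = (1/2)^(59/47) ≈ 0.4189; Cmin,ss = (985/205)·f/(1−f) ≈ 3.464 mcg/mL.
Difference ≈ 5.836 − 3.464 ≈ 2.372 mcg/mL.

2.4 mcg/mL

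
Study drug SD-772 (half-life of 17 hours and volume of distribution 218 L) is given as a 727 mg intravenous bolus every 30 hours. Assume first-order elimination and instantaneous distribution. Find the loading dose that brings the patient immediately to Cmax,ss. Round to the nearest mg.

1030 mg

f = (1/2)^(30/17) ≈ 0.294287; accumulation ratio R = 1/(1−f) ≈ 1.41701.
Loading dose to hit Cmax,ss on first dose: D_load = D_maint·R ≈ 727 × 1.41701 ≈ 1030.17 mg.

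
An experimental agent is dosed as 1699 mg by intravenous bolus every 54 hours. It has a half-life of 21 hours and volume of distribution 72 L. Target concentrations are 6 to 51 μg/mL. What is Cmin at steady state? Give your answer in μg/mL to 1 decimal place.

τ/t½ = 54/21 ≈ 2.5714, so fraction remaining f = (1/2)^(54/21) ≈ 0.1682.
Accumulation ratio R = 1/(1 − f) ≈ 1/0.8318 ≈ 1.2022.
Each bolus raises the concentration by D/Vd = 1699/72 ≈ 23.597 μg/mL.
Steady-state peak Cmax,ss = C₀·R ≈ 23.597 × 1.2022 ≈ 28.368 μg/mL.
One interval later, Cmin,ss = Cmax,ss·e^(−kτ) ≈ 28.368 × 0.1682 ≈ 4.771 μg/mL.
Trough 4.8 μg/mL vs MEC 6 μg/mL: subtherapeutic.

4.8 μg/mL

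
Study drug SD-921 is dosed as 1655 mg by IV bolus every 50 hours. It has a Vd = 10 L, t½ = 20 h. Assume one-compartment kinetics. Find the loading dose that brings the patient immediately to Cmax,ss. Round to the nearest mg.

f = (1/2)^(50/20) ≈ 0.176777; accumulation ratio R = 1/(1−f) ≈ 1.21474.
Loading dose to hit Cmax,ss on first dose: D_load = D_maint·R ≈ 1655 × 1.21474 ≈ 2010.39 mg.

2010 mg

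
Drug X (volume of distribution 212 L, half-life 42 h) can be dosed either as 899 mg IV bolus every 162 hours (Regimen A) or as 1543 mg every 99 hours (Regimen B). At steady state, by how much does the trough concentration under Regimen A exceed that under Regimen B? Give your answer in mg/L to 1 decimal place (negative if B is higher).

Regimen A: f = (1/2)^(162/42) ≈ 0.0690; Cmin,ss = (899/212)·f/(1−f) ≈ 0.314 mg/L.
Regimen B: f = (1/2)^(99/42) ≈ 0.1952; Cmin,ss = (1543/212)·f/(1−f) ≈ 1.765 mg/L.
Difference ≈ 0.314 − 1.765 ≈ -1.451 mg/L.

-1.5 mg/L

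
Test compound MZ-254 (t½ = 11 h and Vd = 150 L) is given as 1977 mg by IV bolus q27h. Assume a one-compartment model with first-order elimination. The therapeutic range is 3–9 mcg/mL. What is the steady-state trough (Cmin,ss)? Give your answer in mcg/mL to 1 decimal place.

k = ln2/t½ = ln2/11 ≈ 0.063013 h⁻¹; fraction remaining f = e^(−kτ) = e^(−0.063013×27) ≈ 0.1824.
At steady state, accumulation factor R = 1/(1 − e^(−kτ)) ≈ 1.2231.
Each bolus raises the concentration by D/Vd = 1977/150 ≈ 13.180 mcg/mL.
Steady-state peak Cmax,ss = C₀·R ≈ 13.180 × 1.2231 ≈ 16.120 mcg/mL.
One interval later, Cmin,ss = Cmax,ss·e^(−kτ) ≈ 16.120 × 0.1824 ≈ 2.940 mcg/mL.
Trough 2.9 mcg/mL vs MEC 3 mcg/mL: subtherapeutic.

2.9 mcg/mL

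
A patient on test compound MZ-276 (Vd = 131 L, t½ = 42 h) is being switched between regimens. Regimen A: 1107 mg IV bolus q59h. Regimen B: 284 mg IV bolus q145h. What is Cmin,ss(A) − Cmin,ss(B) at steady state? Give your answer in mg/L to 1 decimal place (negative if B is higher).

Regimen A: f = (1/2)^(59/42) ≈ 0.3777; Cmin,ss = (1107/131)·f/(1−f) ≈ 5.129 mg/L.
Regimen B: f = (1/2)^(145/42) ≈ 0.0914; Cmin,ss = (284/131)·f/(1−f) ≈ 0.218 mg/L.
Difference ≈ 5.129 − 0.218 ≈ 4.911 mg/L.

4.9 mg/L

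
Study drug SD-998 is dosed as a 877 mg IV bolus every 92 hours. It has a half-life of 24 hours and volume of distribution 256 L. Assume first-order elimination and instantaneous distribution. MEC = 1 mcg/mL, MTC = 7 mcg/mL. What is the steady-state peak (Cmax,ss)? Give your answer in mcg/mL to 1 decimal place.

3.7 mcg/mL

τ/t½ = 92/24 ≈ 3.8333, so fraction remaining f = (1/2)^(92/24) ≈ 0.0702.
Accumulation ratio R = 1/(1 − f) ≈ 1/0.9298 ≈ 1.0755.
Each bolus raises the concentration by D/Vd = 877/256 ≈ 3.426 mcg/mL.
Steady-state peak Cmax,ss = C₀·R ≈ 3.426 × 1.0755 ≈ 3.685 mcg/mL.
Peak 3.7 mcg/mL vs MTC 7 mcg/mL: below toxic threshold.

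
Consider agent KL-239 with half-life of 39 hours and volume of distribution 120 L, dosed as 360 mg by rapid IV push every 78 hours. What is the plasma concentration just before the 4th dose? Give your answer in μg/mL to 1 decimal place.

1.0 μg/mL

f = (1/2)^(τ/t½) = (1/2)^(78/39) ≈ 0.2500.
C₀ = D/Vd = 360/120 ≈ 3.000 μg/mL.
Before the 4th dose, 3 doses have been given. Superposition: Cmin = C₀·(f + f² + … + f^3).
≈ 3.000 × (0.2500 + 0.0625 + 0.0156) ≈ 3.000 × 0.3281 ≈ 0.984 μg/mL.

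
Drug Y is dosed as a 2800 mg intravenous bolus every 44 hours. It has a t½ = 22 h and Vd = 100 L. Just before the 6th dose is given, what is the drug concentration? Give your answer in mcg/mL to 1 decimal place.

f = (1/2)^(τ/t½) = (1/2)^(44/22) ≈ 0.2500.
C₀ = D/Vd = 2800/100 ≈ 28.000 mcg/mL.
Before the 6th dose, 5 doses have been given. Superposition: Cmin = C₀·(f + f² + … + f^5).
≈ 28.000 × (0.2500 + 0.0625 + 0.0156 + 0.0039 + 0.0010) ≈ 28.000 × 0.3330 ≈ 9.324 mcg/mL.

9.3 mcg/mL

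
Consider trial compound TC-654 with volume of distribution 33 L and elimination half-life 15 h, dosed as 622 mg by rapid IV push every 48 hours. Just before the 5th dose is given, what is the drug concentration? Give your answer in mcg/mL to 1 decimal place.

f = (1/2)^(τ/t½) = (1/2)^(48/15) ≈ 0.1088.
C₀ = D/Vd = 622/33 ≈ 18.848 mcg/mL.
Before the 5th dose, 4 doses have been given. Superposition: Cmin = C₀·(f + f² + … + f^4).
≈ 18.848 × (0.1088 + 0.0118 + 0.0013 + 0.0001) ≈ 18.848 × 0.1220 ≈ 2.299 mcg/mL.

2.3 mcg/mL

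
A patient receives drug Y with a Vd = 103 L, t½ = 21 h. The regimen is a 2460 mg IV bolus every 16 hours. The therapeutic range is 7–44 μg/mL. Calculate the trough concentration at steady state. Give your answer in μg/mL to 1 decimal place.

Over one 16-h interval, 16/21 ≈ 0.7619 half-lives elapse, leaving f ≈ 0.5897 of each dose.
Single-dose peak C₀ = D/Vd = 2460/103 ≈ 23.883 μg/mL.
Steady-state trough Cmin,ss = C₀·f/(1−f) ≈ 23.883 × 0.5897/0.4103 ≈ 34.326 μg/mL.
Trough 34.3 μg/mL vs MEC 7 μg/mL: adequate.

34.3 μg/mL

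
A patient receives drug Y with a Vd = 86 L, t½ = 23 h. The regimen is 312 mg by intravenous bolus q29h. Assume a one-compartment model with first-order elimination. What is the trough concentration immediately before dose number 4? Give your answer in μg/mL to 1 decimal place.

f = (1/2)^(τ/t½) = (1/2)^(29/23) ≈ 0.4173.
C₀ = D/Vd = 312/86 ≈ 3.628 μg/mL.
Before the 4th dose, 3 doses have been given. Superposition: Cmin = C₀·(f + f² + … + f^3).
≈ 3.628 × (0.4173 + 0.1741 + 0.0727) ≈ 3.628 × 0.6641 ≈ 2.409 μg/mL.

2.4 μg/mL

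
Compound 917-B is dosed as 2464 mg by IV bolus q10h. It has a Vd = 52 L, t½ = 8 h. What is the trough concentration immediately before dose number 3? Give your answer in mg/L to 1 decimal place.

f = (1/2)^(τ/t½) = (1/2)^(10/8) ≈ 0.4204.
C₀ = D/Vd = 2464/52 ≈ 47.385 mg/L.
Before the 3rd dose, 2 doses have been given. Superposition: Cmin = C₀·(f + f²).
≈ 47.385 × (0.4204 + 0.1767) ≈ 47.385 × 0.5971 ≈ 28.294 mg/L.

28.3 mg/L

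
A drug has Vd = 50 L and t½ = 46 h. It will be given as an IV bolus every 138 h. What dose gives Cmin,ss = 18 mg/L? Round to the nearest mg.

τ/t½ = 138/46 ≈ 3, so f = (1/2)^(138/46) ≈ 0.125000.
Cmin,ss = (D/Vd)·f/(1−f), so D = Cmin,ss·Vd·(1−f)/f.
D = 18 × 50 × (1−f)/f ≈ 18 × 50 × 7.00000 ≈ 6300.00 mg.

6300 mg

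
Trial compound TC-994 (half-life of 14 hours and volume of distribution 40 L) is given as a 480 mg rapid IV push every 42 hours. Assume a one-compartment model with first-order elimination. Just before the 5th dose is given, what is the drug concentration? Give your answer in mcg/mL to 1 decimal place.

1.7 mcg/mL

f = (1/2)^(τ/t½) = (1/2)^(42/14) ≈ 0.1250.
C₀ = D/Vd = 480/40 ≈ 12.000 mcg/mL.
Before the 5th dose, 4 doses have been given. Superposition: Cmin = C₀·(f + f² + … + f^4).
≈ 12.000 × (0.1250 + 0.0156 + 0.0020 + 0.0002) ≈ 12.000 × 0.1428 ≈ 1.714 mcg/mL.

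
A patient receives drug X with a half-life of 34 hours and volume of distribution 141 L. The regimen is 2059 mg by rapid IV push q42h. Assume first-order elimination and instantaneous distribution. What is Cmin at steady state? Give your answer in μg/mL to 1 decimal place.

10.8 μg/mL

k = ln2/t½ = ln2/34 ≈ 0.020387 h⁻¹; fraction remaining f = e^(−kτ) = e^(−0.020387×42) ≈ 0.4248.
Each bolus raises the concentration by D/Vd = 2059/141 ≈ 14.603 μg/mL.
Steady-state trough Cmin,ss = C₀·f/(1−f) ≈ 14.603 × 0.4248/0.5752 ≈ 10.785 μg/mL.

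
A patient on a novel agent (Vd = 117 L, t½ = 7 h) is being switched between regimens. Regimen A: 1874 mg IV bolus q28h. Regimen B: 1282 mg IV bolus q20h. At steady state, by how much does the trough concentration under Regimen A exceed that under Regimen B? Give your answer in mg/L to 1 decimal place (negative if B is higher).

Regimen A: f = (1/2)^(28/7) ≈ 0.0625; Cmin,ss = (1874/117)·f/(1−f) ≈ 1.068 mg/L.
Regimen B: f = (1/2)^(20/7) ≈ 0.1380; Cmin,ss = (1282/117)·f/(1−f) ≈ 1.754 mg/L.
Difference ≈ 1.068 − 1.754 ≈ -0.686 mg/L.

-0.7 mg/L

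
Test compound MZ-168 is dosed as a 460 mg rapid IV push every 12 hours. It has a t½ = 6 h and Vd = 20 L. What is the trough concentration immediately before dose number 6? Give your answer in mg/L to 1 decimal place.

7.7 mg/L

f = (1/2)^(τ/t½) = (1/2)^(12/6) ≈ 0.2500.
C₀ = D/Vd = 460/20 ≈ 23.000 mg/L.
Before the 6th dose, 5 doses have been given. Superposition: Cmin = C₀·(f + f² + … + f^5).
≈ 23.000 × (0.2500 + 0.0625 + 0.0156 + 0.0039 + 0.0010) ≈ 23.000 × 0.3330 ≈ 7.659 mg/L.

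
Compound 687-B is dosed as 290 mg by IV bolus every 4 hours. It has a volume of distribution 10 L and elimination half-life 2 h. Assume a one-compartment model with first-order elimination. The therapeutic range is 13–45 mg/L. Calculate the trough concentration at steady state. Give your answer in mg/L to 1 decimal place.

τ = 4 h = 2 half-lives, so f = (1/2)^2 = 0.25.
Accumulation ratio R = 1/(1 − f) = 1/0.75 = 4/3.
Single-dose peak C₀ = D/Vd = 290/10 = 29 mg/L.
Steady-state peak Cmax,ss = C₀·R = 29 × 4/3 ≈ 38.667 mg/L.
Steady-state trough Cmin,ss = Cmax,ss·f ≈ 38.667 × 0.25 ≈ 9.667 mg/L.
Trough 9.7 mg/L vs MEC 13 mg/L: subtherapeutic.

9.7 mg/L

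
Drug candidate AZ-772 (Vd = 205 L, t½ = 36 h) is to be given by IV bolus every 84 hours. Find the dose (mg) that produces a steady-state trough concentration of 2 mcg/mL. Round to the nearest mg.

1656 mg

τ/t½ = 84/36 ≈ 2.3333, so f = (1/2)^(84/36) ≈ 0.198425.
Cmin,ss = (D/Vd)·f/(1−f), so D = Cmin,ss·Vd·(1−f)/f.
D = 2 × 205 × (1−f)/f ≈ 2 × 205 × 4.03969 ≈ 1656.27 mg.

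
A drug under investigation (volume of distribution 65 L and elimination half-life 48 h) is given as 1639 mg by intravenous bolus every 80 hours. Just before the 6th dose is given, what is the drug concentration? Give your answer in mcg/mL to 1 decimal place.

11.6 mcg/mL

f = (1/2)^(τ/t½) = (1/2)^(80/48) ≈ 0.3150.
C₀ = D/Vd = 1639/65 ≈ 25.215 mcg/mL.
Before the 6th dose, 5 doses have been given. Superposition: Cmin = C₀·(f + f² + … + f^5).
≈ 25.215 × (0.3150 + 0.0992 + 0.0313 + 0.0098 + 0.0031) ≈ 25.215 × 0.4584 ≈ 11.559 mcg/mL.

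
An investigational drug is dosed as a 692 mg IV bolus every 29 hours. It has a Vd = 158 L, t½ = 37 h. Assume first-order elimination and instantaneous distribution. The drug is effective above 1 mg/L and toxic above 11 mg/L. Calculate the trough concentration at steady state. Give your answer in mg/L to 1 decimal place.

τ/t½ = 29/37 ≈ 0.78378, so fraction remaining f = (1/2)^(29/37) ≈ 0.5808.
At steady state, accumulation factor R = 1/(1 − e^(−kτ)) ≈ 2.3855.
Each bolus raises the concentration by D/Vd = 692/158 ≈ 4.380 mg/L.
Steady-state peak Cmax,ss = C₀·R ≈ 4.380 × 2.3855 ≈ 10.448 mg/L.
One interval later, Cmin,ss = Cmax,ss·e^(−kτ) ≈ 10.448 × 0.5808 ≈ 6.068 mg/L.
Trough 6.1 mg/L vs MEC 1 mg/L: adequate.

6.1 mg/L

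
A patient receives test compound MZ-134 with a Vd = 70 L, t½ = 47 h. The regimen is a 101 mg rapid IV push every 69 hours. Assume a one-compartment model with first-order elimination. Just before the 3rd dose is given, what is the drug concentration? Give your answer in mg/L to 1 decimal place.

f = (1/2)^(τ/t½) = (1/2)^(69/47) ≈ 0.3615.
C₀ = D/Vd = 101/70 ≈ 1.443 mg/L.
Before the 3rd dose, 2 doses have been given. Superposition: Cmin = C₀·(f + f²).
≈ 1.443 × (0.3615 + 0.1307) ≈ 1.443 × 0.4922 ≈ 0.710 mg/L.

0.7 mg/L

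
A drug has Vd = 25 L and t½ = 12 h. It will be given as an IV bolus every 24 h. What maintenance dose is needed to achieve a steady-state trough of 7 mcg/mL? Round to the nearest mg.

τ/t½ = 24/12 ≈ 2, so f = (1/2)^(24/12) ≈ 0.250000.
Cmin,ss = (D/Vd)·f/(1−f), so D = Cmin,ss·Vd·(1−f)/f.
D = 7 × 25 × (1−f)/f ≈ 7 × 25 × 3.00000 ≈ 525.00 mg.

525 mg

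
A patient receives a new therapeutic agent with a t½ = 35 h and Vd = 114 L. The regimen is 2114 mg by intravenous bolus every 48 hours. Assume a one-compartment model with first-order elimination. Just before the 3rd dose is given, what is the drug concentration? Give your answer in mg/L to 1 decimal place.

f = (1/2)^(τ/t½) = (1/2)^(48/35) ≈ 0.3865.
C₀ = D/Vd = 2114/114 ≈ 18.544 mg/L.
Before the 3rd dose, 2 doses have been given. Superposition: Cmin = C₀·(f + f²).
≈ 18.544 × (0.3865 + 0.1494) ≈ 18.544 × 0.5359 ≈ 9.938 mg/L.

9.9 mg/L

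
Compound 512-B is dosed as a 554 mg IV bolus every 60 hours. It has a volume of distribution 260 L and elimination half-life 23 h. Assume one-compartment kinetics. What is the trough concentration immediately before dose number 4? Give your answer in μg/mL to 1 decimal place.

0.4 μg/mL

f = (1/2)^(τ/t½) = (1/2)^(60/23) ≈ 0.1639.
C₀ = D/Vd = 554/260 ≈ 2.131 μg/mL.
Before the 4th dose, 3 doses have been given. Superposition: Cmin = C₀·(f + f² + … + f^3).
≈ 2.131 × (0.1639 + 0.0269 + 0.0044) ≈ 2.131 × 0.1952 ≈ 0.416 μg/mL.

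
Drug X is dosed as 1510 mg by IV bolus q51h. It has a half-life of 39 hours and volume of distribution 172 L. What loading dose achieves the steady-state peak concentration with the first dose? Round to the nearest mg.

f = (1/2)^(51/39) ≈ 0.403967; accumulation ratio R = 1/(1−f) ≈ 1.67776.
Loading dose to hit Cmax,ss on first dose: D_load = D_maint·R ≈ 1510 × 1.67776 ≈ 2533.42 mg.

2533 mg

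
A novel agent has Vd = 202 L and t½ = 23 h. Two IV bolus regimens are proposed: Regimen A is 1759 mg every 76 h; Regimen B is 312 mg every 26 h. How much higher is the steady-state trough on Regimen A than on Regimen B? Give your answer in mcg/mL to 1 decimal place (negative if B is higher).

-0.3 mcg/mL

Regimen A: f = (1/2)^(76/23) ≈ 0.1012; Cmin,ss = (1759/202)·f/(1−f) ≈ 0.980 mcg/mL.
Regimen B: f = (1/2)^(26/23) ≈ 0.4568; Cmin,ss = (312/202)·f/(1−f) ≈ 1.299 mcg/mL.
Difference ≈ 0.980 − 1.299 ≈ -0.319 mcg/mL.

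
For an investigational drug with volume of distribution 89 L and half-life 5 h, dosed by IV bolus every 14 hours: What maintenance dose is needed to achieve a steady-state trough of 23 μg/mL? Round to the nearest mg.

τ/t½ = 14/5 ≈ 2.8, so f = (1/2)^(14/5) ≈ 0.143587.
Cmin,ss = (D/Vd)·f/(1−f), so D = Cmin,ss·Vd·(1−f)/f.
D = 23 × 89 × (1−f)/f ≈ 23 × 89 × 5.96442 ≈ 12209.17 mg.

12209 mg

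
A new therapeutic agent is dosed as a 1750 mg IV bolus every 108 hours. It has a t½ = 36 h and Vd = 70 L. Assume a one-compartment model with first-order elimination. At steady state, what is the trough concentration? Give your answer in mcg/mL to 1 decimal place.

The dosing interval is 3 half-lives, so f = 2^(−3) = 0.125.
At steady state, R = 1/(1 − 0.125) = 8/7.
Single-dose peak C₀ = D/Vd = 1750/70 = 25 mcg/mL.
Steady-state peak Cmax,ss = C₀·R = 25 × 8/7 ≈ 28.571 mcg/mL.
Steady-state trough Cmin,ss = Cmax,ss·f ≈ 28.571 × 0.125 ≈ 3.571 mcg/mL.

3.6 mcg/mL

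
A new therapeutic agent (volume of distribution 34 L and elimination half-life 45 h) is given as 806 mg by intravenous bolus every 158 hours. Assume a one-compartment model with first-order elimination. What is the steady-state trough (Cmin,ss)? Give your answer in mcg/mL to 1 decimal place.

2.3 mcg/mL

Over one 158-h interval, 158/45 ≈ 3.5111 half-lives elapse, leaving f ≈ 0.0877 of each dose.
At steady state, accumulation factor R = 1/(1 − e^(−kτ)) ≈ 1.0961.
Single-dose peak C₀ = D/Vd = 806/34 ≈ 23.706 mcg/mL.
Cmax,ss = C₀/(1 − f) ≈ 23.706/0.9123 ≈ 25.985 mcg/mL.
One interval later, Cmin,ss = Cmax,ss·e^(−kτ) ≈ 25.985 × 0.0877 ≈ 2.279 mcg/mL.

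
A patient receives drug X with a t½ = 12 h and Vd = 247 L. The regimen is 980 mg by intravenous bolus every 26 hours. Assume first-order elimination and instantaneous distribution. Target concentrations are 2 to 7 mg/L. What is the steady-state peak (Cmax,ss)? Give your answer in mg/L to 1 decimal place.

5.1 mg/L

τ/t½ = 26/12 ≈ 2.1667, so fraction remaining f = (1/2)^(26/12) ≈ 0.2227.
At steady state, accumulation factor R = 1/(1 − e^(−kτ)) ≈ 1.2865.
Single-dose peak C₀ = D/Vd = 980/247 ≈ 3.968 mg/L.
Cmax,ss = C₀/(1 − f) ≈ 3.968/0.7773 ≈ 5.105 mg/L.
Peak 5.1 mg/L vs MTC 7 mg/L: below toxic threshold.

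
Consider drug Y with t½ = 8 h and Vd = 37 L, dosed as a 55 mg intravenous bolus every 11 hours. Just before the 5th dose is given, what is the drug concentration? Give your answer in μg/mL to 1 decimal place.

f = (1/2)^(τ/t½) = (1/2)^(11/8) ≈ 0.3856.
C₀ = D/Vd = 55/37 ≈ 1.486 μg/mL.
Before the 5th dose, 4 doses have been given. Superposition: Cmin = C₀·(f + f² + … + f^4).
≈ 1.486 × (0.3856 + 0.1487 + 0.0573 + 0.0221) ≈ 1.486 × 0.6137 ≈ 0.912 μg/mL.

0.9 μg/mL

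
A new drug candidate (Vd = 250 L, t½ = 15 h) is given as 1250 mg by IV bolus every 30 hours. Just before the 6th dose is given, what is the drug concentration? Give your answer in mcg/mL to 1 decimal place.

f = (1/2)^(τ/t½) = (1/2)^(30/15) ≈ 0.2500.
C₀ = D/Vd = 1250/250 ≈ 5.000 mcg/mL.
Before the 6th dose, 5 doses have been given. Superposition: Cmin = C₀·(f + f² + … + f^5).
≈ 5.000 × (0.2500 + 0.0625 + 0.0156 + 0.0039 + 0.0010) ≈ 5.000 × 0.3330 ≈ 1.665 mcg/mL.

1.7 mcg/mL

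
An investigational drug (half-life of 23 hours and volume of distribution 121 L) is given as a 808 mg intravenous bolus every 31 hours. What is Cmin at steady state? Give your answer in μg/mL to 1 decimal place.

k = ln2/t½ = ln2/23 ≈ 0.030137 h⁻¹; fraction remaining f = e^(−kτ) = e^(−0.030137×31) ≈ 0.3929.
Single-dose peak C₀ = D/Vd = 808/121 ≈ 6.678 μg/mL.
Steady-state trough Cmin,ss = C₀·f/(1−f) ≈ 6.678 × 0.3929/0.6071 ≈ 4.322 μg/mL.

4.3 μg/mL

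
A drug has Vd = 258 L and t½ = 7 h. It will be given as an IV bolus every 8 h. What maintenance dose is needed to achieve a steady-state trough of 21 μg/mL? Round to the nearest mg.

6546 mg

τ/t½ = 8/7 ≈ 1.1429, so f = (1/2)^(8/7) ≈ 0.452862.
Cmin,ss = (D/Vd)·f/(1−f), so D = Cmin,ss·Vd·(1−f)/f.
D = 21 × 258 × (1−f)/f ≈ 21 × 258 × 1.20818 ≈ 6545.92 mg.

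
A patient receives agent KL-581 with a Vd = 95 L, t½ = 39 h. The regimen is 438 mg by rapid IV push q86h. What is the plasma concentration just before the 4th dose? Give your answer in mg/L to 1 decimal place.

f = (1/2)^(τ/t½) = (1/2)^(86/39) ≈ 0.2169.
C₀ = D/Vd = 438/95 ≈ 4.611 mg/L.
Before the 4th dose, 3 doses have been given. Superposition: Cmin = C₀·(f + f² + … + f^3).
≈ 4.611 × (0.2169 + 0.0470 + 0.0102) ≈ 4.611 × 0.2741 ≈ 1.264 mg/L.

1.3 mg/L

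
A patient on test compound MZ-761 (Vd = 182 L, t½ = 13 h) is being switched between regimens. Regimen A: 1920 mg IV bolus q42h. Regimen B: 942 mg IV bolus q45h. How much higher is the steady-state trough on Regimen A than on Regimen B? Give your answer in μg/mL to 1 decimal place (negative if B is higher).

Regimen A: f = (1/2)^(42/13) ≈ 0.1065; Cmin,ss = (1920/182)·f/(1−f) ≈ 1.257 μg/mL.
Regimen B: f = (1/2)^(45/13) ≈ 0.0908; Cmin,ss = (942/182)·f/(1−f) ≈ 0.517 μg/mL.
Difference ≈ 1.257 − 0.517 ≈ 0.740 μg/mL.

0.7 μg/mL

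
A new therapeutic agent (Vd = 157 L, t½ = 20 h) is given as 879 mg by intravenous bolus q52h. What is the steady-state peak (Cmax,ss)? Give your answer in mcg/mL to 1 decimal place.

6.7 mcg/mL

k = ln2/t½ = ln2/20 ≈ 0.034657 h⁻¹; fraction remaining f = e^(−kτ) = e^(−0.034657×52) ≈ 0.1649.
Accumulation ratio R = 1/(1 − f) ≈ 1/0.8351 ≈ 1.1975.
Single-dose peak C₀ = D/Vd = 879/157 ≈ 5.599 mcg/mL.
Cmax,ss = C₀/(1 − f) ≈ 5.599/0.8351 ≈ 6.705 mcg/mL.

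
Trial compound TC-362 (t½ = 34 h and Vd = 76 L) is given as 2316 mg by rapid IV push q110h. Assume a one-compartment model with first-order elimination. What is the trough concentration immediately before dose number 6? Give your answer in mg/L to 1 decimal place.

f = (1/2)^(τ/t½) = (1/2)^(110/34) ≈ 0.1062.
C₀ = D/Vd = 2316/76 ≈ 30.474 mg/L.
Before the 6th dose, 5 doses have been given. Superposition: Cmin = C₀·(f + f² + … + f^5).
≈ 30.474 × (0.1062 + 0.0113 + 0.0012 + 0.0001 + 0.0000) ≈ 30.474 × 0.1188 ≈ 3.620 mg/L.

3.6 mg/L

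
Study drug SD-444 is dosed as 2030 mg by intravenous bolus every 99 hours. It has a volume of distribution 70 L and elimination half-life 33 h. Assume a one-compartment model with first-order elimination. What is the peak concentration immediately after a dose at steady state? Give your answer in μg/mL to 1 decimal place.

The dosing interval is 3 half-lives, so f = 2^(−3) = 0.125.
At steady state, R = 1/(1 − 0.125) = 8/7.
Single-dose peak C₀ = D/Vd = 2030/70 = 29 μg/mL.
Steady-state peak Cmax,ss = C₀·R = 29 × 8/7 ≈ 33.143 μg/mL.

33.1 μg/mL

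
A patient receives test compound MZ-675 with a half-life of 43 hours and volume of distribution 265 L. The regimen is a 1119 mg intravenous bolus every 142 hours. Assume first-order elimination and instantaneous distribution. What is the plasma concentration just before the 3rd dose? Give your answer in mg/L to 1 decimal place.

f = (1/2)^(τ/t½) = (1/2)^(142/43) ≈ 0.1014.
C₀ = D/Vd = 1119/265 ≈ 4.223 mg/L.
Before the 3rd dose, 2 doses have been given. Superposition: Cmin = C₀·(f + f²).
≈ 4.223 × (0.1014 + 0.0103) ≈ 4.223 × 0.1117 ≈ 0.472 mg/L.

0.5 mg/L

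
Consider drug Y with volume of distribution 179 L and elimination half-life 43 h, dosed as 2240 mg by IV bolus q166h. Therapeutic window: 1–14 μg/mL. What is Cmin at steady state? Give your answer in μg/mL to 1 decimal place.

k = ln2/t½ = ln2/43 ≈ 0.016120 h⁻¹; fraction remaining f = e^(−kτ) = e^(−0.016120×166) ≈ 0.0688.
Each bolus raises the concentration by D/Vd = 2240/179 ≈ 12.514 μg/mL.
Steady-state trough Cmin,ss = C₀·f/(1−f) ≈ 12.514 × 0.0688/0.9312 ≈ 0.925 μg/mL.
Trough 0.9 μg/mL vs MEC 1 μg/mL: subtherapeutic.

0.9 μg/mL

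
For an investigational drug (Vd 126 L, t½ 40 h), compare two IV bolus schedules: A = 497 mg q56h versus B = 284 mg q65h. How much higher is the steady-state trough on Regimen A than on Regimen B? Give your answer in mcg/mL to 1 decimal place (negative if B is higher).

Regimen A: f = (1/2)^(56/40) ≈ 0.3789; Cmin,ss = (497/126)·f/(1−f) ≈ 2.406 mcg/mL.
Regimen B: f = (1/2)^(65/40) ≈ 0.3242; Cmin,ss = (284/126)·f/(1−f) ≈ 1.081 mcg/mL.
Difference ≈ 2.406 − 1.081 ≈ 1.325 mcg/mL.

1.3 mcg/mL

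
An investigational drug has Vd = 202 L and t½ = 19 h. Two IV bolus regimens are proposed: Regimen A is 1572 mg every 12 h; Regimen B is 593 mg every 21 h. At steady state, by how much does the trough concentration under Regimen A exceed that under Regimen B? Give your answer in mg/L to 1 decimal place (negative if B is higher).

Regimen A: f = (1/2)^(12/19) ≈ 0.6455; Cmin,ss = (1572/202)·f/(1−f) ≈ 14.170 mg/L.
Regimen B: f = (1/2)^(21/19) ≈ 0.4648; Cmin,ss = (593/202)·f/(1−f) ≈ 2.549 mg/L.
Difference ≈ 14.170 − 2.549 ≈ 11.621 mg/L.

11.6 mg/L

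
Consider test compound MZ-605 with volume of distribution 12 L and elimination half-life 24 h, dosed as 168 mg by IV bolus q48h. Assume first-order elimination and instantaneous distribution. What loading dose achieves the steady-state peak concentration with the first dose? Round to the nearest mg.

224 mg

f = (1/2)^(48/24) ≈ 0.250000; accumulation ratio R = 1/(1−f) ≈ 1.33333.
Loading dose to hit Cmax,ss on first dose: D_load = D_maint·R ≈ 168 × 1.33333 ≈ 224.00 mg.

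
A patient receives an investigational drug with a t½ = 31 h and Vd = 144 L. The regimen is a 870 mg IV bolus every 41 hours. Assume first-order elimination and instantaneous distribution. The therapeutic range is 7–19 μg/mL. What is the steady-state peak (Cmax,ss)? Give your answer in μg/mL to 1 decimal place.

k = ln2/t½ = ln2/31 ≈ 0.022360 h⁻¹; fraction remaining f = e^(−kτ) = e^(−0.022360×41) ≈ 0.3998.
Accumulation ratio R = 1/(1 − f) ≈ 1/0.6002 ≈ 1.6661.
Each bolus raises the concentration by D/Vd = 870/144 ≈ 6.042 μg/mL.
Steady-state peak Cmax,ss = C₀·R ≈ 6.042 × 1.6661 ≈ 10.067 μg/mL.
Peak 10.1 μg/mL vs MTC 19 μg/mL: below toxic threshold.

10.1 μg/mL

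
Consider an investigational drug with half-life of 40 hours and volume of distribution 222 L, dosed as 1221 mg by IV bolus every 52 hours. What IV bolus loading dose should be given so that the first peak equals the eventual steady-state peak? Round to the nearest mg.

2056 mg

f = (1/2)^(52/40) ≈ 0.406126; accumulation ratio R = 1/(1−f) ≈ 1.68386.
Loading dose to hit Cmax,ss on first dose: D_load = D_maint·R ≈ 1221 × 1.68386 ≈ 2055.99 mg.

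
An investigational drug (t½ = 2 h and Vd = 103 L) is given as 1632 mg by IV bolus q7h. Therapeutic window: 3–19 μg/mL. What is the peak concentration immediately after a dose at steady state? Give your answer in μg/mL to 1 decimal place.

17.4 μg/mL

Over one 7-h interval, 7/2 ≈ 3.5 half-lives elapse, leaving f ≈ 0.0884 of each dose.
Accumulation ratio R = 1/(1 − f) ≈ 1/0.9116 ≈ 1.0970.
Each bolus raises the concentration by D/Vd = 1632/103 ≈ 15.845 μg/mL.
Steady-state peak Cmax,ss = C₀·R ≈ 15.845 × 1.0970 ≈ 17.382 μg/mL.
Peak 17.4 μg/mL vs MTC 19 μg/mL: below toxic threshold.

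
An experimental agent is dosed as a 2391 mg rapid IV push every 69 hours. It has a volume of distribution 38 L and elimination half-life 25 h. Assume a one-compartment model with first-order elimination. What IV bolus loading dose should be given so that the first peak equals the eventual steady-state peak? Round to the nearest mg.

f = (1/2)^(69/25) ≈ 0.147624; accumulation ratio R = 1/(1−f) ≈ 1.17319.
Loading dose to hit Cmax,ss on first dose: D_load = D_maint·R ≈ 2391 × 1.17319 ≈ 2805.10 mg.

2805 mg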